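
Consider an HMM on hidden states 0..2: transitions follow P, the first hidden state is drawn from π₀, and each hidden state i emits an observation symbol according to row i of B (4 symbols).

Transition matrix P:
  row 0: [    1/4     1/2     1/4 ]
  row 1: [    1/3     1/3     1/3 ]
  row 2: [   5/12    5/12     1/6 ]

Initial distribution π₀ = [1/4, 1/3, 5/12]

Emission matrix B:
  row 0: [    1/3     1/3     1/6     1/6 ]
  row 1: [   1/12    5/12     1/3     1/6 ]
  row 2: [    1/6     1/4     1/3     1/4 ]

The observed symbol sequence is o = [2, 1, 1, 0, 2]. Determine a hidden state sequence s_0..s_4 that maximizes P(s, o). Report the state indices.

path = [2, 0, 1, 0, 1]

t=0: δ = [4.167e-02, 1.111e-01, 1.389e-01]  (obs o_0=2)
t=1: δ = [1.929e-02, 2.411e-02, 9.259e-03]  ψ = [2, 2, 1]  (obs o_1=1)
t=2: δ = [2.679e-03, 4.019e-03, 2.009e-03]  ψ = [1, 0, 1]  (obs o_2=1)
t=3: δ = [4.465e-04, 1.116e-04, 2.233e-04]  ψ = [1, 0, 1]  (obs o_3=0)
t=4: δ = [1.861e-05, 7.442e-05, 3.721e-05]  ψ = [0, 0, 0]  (obs o_4=2)
backtrack: best end state = 1; path = [2, 0, 1, 0, 1]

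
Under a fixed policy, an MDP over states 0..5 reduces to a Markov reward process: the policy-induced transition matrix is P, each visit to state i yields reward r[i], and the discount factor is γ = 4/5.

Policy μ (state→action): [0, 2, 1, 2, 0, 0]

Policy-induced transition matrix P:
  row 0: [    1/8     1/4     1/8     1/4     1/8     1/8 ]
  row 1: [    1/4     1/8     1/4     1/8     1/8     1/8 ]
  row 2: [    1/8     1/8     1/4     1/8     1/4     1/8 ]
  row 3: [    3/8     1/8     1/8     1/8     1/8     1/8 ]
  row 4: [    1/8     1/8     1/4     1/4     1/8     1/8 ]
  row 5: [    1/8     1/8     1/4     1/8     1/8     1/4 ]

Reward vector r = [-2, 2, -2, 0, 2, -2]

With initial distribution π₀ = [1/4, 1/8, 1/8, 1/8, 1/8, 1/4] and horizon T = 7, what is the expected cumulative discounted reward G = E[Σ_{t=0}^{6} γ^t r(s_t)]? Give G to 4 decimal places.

G = -2.1451

t=0: π = [0.2500, 0.1250, 0.1250, 0.1250, 0.1250, 0.2500], E[r] = -0.7500, γ^t·E[r] = -0.750000, running G = -0.750000
t=1: π = [0.1719, 0.1563, 0.2031, 0.1719, 0.1406, 0.1563], E[r] = -0.4688, γ^t·E[r] = -0.375000, running G = -1.125000
t=2: π = [0.1875, 0.1465, 0.2070, 0.1641, 0.1504, 0.1445], E[r] = -0.4844, γ^t·E[r] = -0.310000, running G = -1.435000
t=3: π = [0.1843, 0.1484, 0.2061, 0.1672, 0.1509, 0.1431], E[r] = -0.4683, γ^t·E[r] = -0.239750, running G = -1.674750
t=4: π = [0.1854, 0.1480, 0.2061, 0.1669, 0.1508, 0.1429], E[r] = -0.4710, γ^t·E[r] = -0.192925, running G = -1.867675
t=5: π = [0.1852, 0.1482, 0.2060, 0.1670, 0.1508, 0.1429], E[r] = -0.4703, γ^t·E[r] = -0.154095, running G = -2.021770
t=6: π = [0.1853, 0.1482, 0.2060, 0.1670, 0.1507, 0.1429], E[r] = -0.4704, γ^t·E[r] = -0.123314, running G = -2.145084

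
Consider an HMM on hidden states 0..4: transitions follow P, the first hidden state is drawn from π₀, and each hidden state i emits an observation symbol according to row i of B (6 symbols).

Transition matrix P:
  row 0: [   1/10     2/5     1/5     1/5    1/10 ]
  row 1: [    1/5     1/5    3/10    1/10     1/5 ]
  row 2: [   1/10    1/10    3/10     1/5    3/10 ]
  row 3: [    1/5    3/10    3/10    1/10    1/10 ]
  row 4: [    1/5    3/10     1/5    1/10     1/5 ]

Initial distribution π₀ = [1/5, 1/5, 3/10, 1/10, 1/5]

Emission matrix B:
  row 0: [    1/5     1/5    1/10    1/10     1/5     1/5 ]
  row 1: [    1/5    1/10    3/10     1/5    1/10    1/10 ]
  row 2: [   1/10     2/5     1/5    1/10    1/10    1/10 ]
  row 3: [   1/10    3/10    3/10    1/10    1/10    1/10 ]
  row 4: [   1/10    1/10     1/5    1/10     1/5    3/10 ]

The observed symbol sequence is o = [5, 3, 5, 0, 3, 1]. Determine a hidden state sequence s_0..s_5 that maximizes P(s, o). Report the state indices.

path = [4, 1, 4, 0, 1, 2]

t=0: δ = [4.000e-02, 2.000e-02, 3.000e-02, 1.000e-02, 6.000e-02]  (obs o_0=5)
t=1: δ = [1.200e-03, 3.600e-03, 1.200e-03, 8.000e-04, 1.200e-03]  ψ = [4, 4, 4, 0, 4]  (obs o_1=3)
t=2: δ = [1.440e-04, 7.200e-05, 1.080e-04, 3.600e-05, 2.160e-04]  ψ = [1, 1, 1, 1, 1]  (obs o_2=5)
t=3: δ = [8.640e-06, 1.296e-05, 4.320e-06, 2.880e-06, 4.320e-06]  ψ = [4, 4, 4, 0, 4]  (obs o_3=0)
t=4: δ = [2.592e-07, 6.912e-07, 3.888e-07, 1.728e-07, 2.592e-07]  ψ = [1, 0, 1, 0, 1]  (obs o_4=3)
t=5: δ = [2.765e-08, 1.382e-08, 8.294e-08, 2.333e-08, 1.382e-08]  ψ = [1, 1, 1, 2, 1]  (obs o_5=1)
backtrack: best end state = 2; path = [4, 1, 4, 0, 1, 2]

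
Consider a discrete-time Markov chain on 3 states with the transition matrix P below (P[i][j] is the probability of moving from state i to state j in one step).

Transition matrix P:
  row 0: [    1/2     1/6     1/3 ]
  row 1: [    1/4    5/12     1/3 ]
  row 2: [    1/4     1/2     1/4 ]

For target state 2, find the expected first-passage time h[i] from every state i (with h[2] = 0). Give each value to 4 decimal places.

First-step conditioning: h[2] = 0; for i ≠ 2, h[i] = 1 + Σ_k P[i][k]·h[k].
  h[0] = 1 + 1/2·h[0] + 1/6·h[1]
  h[1] = 1 + 1/4·h[0] + 5/12·h[1]
Solving the 2×2 linear system over states ≠ 2 gives exactly h = [3, 3, 0] (h[2] = 0 is the target).

h = [3.0000, 3.0000, 0.0000]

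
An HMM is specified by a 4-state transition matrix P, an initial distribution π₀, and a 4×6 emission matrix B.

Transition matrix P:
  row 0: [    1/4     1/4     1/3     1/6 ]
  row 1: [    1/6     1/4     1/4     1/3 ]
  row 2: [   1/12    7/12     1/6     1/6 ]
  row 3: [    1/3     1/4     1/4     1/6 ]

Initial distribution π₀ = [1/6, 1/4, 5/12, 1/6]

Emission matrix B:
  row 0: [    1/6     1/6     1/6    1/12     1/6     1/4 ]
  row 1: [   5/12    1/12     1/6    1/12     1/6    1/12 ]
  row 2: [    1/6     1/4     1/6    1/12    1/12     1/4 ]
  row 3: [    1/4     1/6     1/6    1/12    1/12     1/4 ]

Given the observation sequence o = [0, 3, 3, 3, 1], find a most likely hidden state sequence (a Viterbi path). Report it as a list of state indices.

t=0: δ = [2.778e-02, 1.042e-01, 6.944e-02, 4.167e-02]  (obs o_0=0)
t=1: δ = [1.447e-03, 3.376e-03, 2.170e-03, 2.894e-03]  ψ = [1, 2, 1, 1]  (obs o_1=3)
t=2: δ = [8.038e-05, 1.055e-04, 7.033e-05, 9.377e-05]  ψ = [3, 2, 1, 1]  (obs o_2=3)
t=3: δ = [2.605e-06, 3.419e-06, 2.233e-06, 2.930e-06]  ψ = [3, 2, 0, 1]  (obs o_3=3)
t=4: δ = [1.628e-07, 1.085e-07, 2.171e-07, 1.899e-07]  ψ = [3, 2, 0, 1]  (obs o_4=1)
backtrack: best end state = 2; path = [2, 1, 3, 0, 2]

path = [2, 1, 3, 0, 2]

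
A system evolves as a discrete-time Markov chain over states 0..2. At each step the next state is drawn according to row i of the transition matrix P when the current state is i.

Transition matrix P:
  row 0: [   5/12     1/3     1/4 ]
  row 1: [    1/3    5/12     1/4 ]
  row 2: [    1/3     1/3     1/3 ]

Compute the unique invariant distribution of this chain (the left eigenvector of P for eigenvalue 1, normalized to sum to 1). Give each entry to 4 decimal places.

π = [0.3636, 0.3636, 0.2727]

Balance equations π_j = Σ_i π_i·P[i][j]:
  π_0 = 5/12·π_0 + 1/3·π_1 + 1/3·π_2
  π_1 = 1/3·π_0 + 5/12·π_1 + 1/3·π_2
  normalize: π_0 + π_1 + π_2 = 1
Solving the linear system gives exactly π = [4/11, 4/11, 3/11].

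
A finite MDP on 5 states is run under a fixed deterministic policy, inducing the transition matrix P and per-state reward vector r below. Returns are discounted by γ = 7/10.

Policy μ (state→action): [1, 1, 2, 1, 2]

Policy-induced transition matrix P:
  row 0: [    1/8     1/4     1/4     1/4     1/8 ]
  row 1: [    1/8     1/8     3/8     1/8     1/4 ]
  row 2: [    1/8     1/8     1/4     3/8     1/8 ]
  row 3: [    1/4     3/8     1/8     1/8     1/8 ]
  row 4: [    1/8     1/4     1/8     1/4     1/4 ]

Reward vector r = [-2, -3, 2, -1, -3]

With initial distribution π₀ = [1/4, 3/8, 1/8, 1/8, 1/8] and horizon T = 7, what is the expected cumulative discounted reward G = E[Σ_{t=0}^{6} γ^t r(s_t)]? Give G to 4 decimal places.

t=0: π = [0.2500, 0.3750, 0.1250, 0.1250, 0.1250], E[r] = -1.8750, γ^t·E[r] = -1.875000, running G = -1.875000
t=1: π = [0.1406, 0.2031, 0.2656, 0.2031, 0.1875], E[r] = -1.1250, γ^t·E[r] = -0.787500, running G = -2.662500
t=2: π = [0.1504, 0.2168, 0.2266, 0.2324, 0.1738], E[r] = -1.2520, γ^t·E[r] = -0.613457, running G = -3.275957
t=3: π = [0.1541, 0.2236, 0.2263, 0.2222, 0.1738], E[r] = -1.2700, γ^t·E[r] = -0.435617, running G = -3.711574
t=4: π = [0.1528, 0.2215, 0.2285, 0.2226, 0.1747], E[r] = -1.2598, γ^t·E[r] = -0.302484, running G = -4.014058
t=5: π = [0.1528, 0.2216, 0.2280, 0.2230, 0.1745], E[r] = -1.2609, γ^t·E[r] = -0.211922, running G = -4.225980
t=6: π = [0.1529, 0.2217, 0.2280, 0.2229, 0.1745], E[r] = -1.2613, γ^t·E[r] = -0.148386, running G = -4.374366

G = -4.3744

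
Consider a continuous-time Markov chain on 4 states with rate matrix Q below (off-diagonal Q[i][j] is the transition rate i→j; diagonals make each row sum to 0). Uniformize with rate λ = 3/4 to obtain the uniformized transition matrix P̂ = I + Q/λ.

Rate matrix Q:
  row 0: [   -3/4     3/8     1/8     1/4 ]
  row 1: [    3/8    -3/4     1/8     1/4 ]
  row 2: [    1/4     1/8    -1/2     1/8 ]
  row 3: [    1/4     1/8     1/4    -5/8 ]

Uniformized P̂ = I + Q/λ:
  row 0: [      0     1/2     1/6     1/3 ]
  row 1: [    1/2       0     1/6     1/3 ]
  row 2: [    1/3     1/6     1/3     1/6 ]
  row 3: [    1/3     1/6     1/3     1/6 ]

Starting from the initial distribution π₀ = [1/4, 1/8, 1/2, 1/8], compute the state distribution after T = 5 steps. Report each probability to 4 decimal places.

t=0: π = [0.2500, 0.1250, 0.5000, 0.1250]
t=1: π = [0.2708, 0.2292, 0.2708, 0.2292]
t=2: π = [0.2813, 0.2188, 0.2500, 0.2500]
t=3: π = [0.2760, 0.2240, 0.2500, 0.2500]
t=4: π = [0.2786, 0.2214, 0.2500, 0.2500]
t=5: π = [0.2773, 0.2227, 0.2500, 0.2500]

π = [0.2773, 0.2227, 0.2500, 0.2500]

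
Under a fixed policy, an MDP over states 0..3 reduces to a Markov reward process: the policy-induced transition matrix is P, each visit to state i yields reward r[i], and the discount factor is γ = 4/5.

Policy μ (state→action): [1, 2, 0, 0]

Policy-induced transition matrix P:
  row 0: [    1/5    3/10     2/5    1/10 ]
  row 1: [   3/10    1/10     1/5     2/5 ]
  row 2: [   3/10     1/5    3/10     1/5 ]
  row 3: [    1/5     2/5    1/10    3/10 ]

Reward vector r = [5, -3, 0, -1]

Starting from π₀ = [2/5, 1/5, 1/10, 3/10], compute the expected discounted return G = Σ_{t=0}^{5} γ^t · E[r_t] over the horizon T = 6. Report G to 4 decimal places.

t=0: π = [0.4000, 0.2000, 0.1000, 0.3000], E[r] = 1.1000, γ^t·E[r] = 1.100000, running G = 1.100000
t=1: π = [0.2300, 0.2800, 0.2600, 0.2300], E[r] = 0.0800, γ^t·E[r] = 0.064000, running G = 1.164000
t=2: π = [0.2540, 0.2410, 0.2490, 0.2560], E[r] = 0.2910, γ^t·E[r] = 0.186240, running G = 1.350240
t=3: π = [0.2490, 0.2525, 0.2501, 0.2484], E[r] = 0.2391, γ^t·E[r] = 0.122419, running G = 1.472659
t=4: π = [0.2503, 0.2493, 0.2500, 0.2504], E[r] = 0.2529, γ^t·E[r] = 0.103576, running G = 1.576235
t=5: π = [0.2499, 0.2502, 0.2500, 0.2499], E[r] = 0.2492, γ^t·E[r] = 0.081665, running G = 1.657900

G = 1.6579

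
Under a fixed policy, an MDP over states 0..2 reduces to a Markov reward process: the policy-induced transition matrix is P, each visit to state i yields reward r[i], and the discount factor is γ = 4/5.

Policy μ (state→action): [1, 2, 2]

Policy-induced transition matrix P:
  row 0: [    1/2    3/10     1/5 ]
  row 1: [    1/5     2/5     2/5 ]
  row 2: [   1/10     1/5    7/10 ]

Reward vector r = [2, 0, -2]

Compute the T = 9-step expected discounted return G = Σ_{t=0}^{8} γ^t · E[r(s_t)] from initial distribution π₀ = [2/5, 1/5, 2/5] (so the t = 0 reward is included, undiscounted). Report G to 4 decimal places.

G = -1.6399

t=0: π = [0.4000, 0.2000, 0.4000], E[r] = 0.0000, γ^t·E[r] = 0.000000, running G = 0.000000
t=1: π = [0.2800, 0.2800, 0.4400], E[r] = -0.3200, γ^t·E[r] = -0.256000, running G = -0.256000
t=2: π = [0.2400, 0.2840, 0.4760], E[r] = -0.4720, γ^t·E[r] = -0.302080, running G = -0.558080
t=3: π = [0.2244, 0.2808, 0.4948], E[r] = -0.5408, γ^t·E[r] = -0.276890, running G = -0.834970
t=4: π = [0.2178, 0.2786, 0.5036], E[r] = -0.5714, γ^t·E[r] = -0.234062, running G = -1.069031
t=5: π = [0.2150, 0.2775, 0.5075], E[r] = -0.5850, γ^t·E[r] = -0.191695, running G = -1.260727
t=6: π = [0.2137, 0.2770, 0.5093], E[r] = -0.5910, γ^t·E[r] = -0.154928, running G = -1.415655
t=7: π = [0.2132, 0.2768, 0.5100], E[r] = -0.5937, γ^t·E[r] = -0.124498, running G = -1.540153
t=8: π = [0.2130, 0.2767, 0.5104], E[r] = -0.5948, γ^t·E[r] = -0.099794, running G = -1.639947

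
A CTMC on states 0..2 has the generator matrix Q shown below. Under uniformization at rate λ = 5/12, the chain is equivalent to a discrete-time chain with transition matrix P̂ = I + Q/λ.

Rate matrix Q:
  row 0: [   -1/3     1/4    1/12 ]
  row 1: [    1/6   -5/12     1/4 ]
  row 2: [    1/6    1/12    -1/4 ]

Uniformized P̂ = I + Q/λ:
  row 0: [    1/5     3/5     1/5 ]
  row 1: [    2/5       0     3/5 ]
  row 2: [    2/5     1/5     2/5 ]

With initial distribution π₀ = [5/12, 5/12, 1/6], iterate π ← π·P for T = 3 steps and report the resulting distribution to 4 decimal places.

t=0: π = [0.4167, 0.4167, 0.1667]
t=1: π = [0.3167, 0.2833, 0.4000]
t=2: π = [0.3367, 0.2700, 0.3933]
t=3: π = [0.3327, 0.2807, 0.3867]

π = [0.3327, 0.2807, 0.3867]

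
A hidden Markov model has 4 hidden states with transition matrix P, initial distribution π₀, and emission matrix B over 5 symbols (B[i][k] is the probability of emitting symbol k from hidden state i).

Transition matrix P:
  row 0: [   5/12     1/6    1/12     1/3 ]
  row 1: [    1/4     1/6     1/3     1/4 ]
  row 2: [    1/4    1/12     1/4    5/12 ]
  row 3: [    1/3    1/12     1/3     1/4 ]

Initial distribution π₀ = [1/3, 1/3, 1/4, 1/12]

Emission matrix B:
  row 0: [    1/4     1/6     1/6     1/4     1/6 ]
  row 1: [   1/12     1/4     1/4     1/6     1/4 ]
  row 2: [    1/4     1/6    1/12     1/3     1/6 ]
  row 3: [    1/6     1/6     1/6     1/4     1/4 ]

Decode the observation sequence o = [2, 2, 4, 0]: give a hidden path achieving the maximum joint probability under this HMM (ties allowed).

path = [0, 0, 0, 0]

t=0: δ = [5.556e-02, 8.333e-02, 2.083e-02, 1.389e-02]  (obs o_0=2)
t=1: δ = [3.858e-03, 3.472e-03, 2.315e-03, 3.472e-03]  ψ = [0, 1, 1, 1]  (obs o_1=2)
t=2: δ = [2.679e-04, 1.608e-04, 1.929e-04, 3.215e-04]  ψ = [0, 0, 1, 0]  (obs o_2=4)
t=3: δ = [2.791e-05, 3.721e-06, 2.679e-05, 1.488e-05]  ψ = [0, 0, 3, 0]  (obs o_3=0)
backtrack: best end state = 0; path = [0, 0, 0, 0]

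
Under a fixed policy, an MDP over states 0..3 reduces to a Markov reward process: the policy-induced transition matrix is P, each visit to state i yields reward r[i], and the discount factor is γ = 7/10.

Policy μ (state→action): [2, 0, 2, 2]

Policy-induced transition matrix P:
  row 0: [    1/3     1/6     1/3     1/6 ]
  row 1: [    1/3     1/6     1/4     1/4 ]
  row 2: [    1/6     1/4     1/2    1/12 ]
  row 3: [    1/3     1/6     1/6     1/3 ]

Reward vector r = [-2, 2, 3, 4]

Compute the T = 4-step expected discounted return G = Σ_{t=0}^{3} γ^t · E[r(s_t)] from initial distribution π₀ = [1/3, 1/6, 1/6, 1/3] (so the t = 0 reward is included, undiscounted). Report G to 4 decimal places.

t=0: π = [0.3333, 0.1667, 0.1667, 0.3333], E[r] = 1.5000, γ^t·E[r] = 1.500000, running G = 1.500000
t=1: π = [0.3056, 0.1806, 0.2917, 0.2222], E[r] = 1.5139, γ^t·E[r] = 1.059722, running G = 2.559722
t=2: π = [0.2847, 0.1910, 0.3299, 0.1944], E[r] = 1.5799, γ^t·E[r] = 0.774132, running G = 3.333854
t=3: π = [0.2784, 0.1942, 0.3400, 0.1875], E[r] = 1.6016, γ^t·E[r] = 0.549336, running G = 3.883190

G = 3.8832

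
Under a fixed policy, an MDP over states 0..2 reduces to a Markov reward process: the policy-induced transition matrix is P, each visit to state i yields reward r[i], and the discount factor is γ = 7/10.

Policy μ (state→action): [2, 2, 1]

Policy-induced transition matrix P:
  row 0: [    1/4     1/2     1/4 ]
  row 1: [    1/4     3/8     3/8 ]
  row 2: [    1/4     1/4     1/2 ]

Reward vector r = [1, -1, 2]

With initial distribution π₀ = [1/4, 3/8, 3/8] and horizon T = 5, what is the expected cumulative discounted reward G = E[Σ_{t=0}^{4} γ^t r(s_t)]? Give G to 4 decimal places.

G = 1.8230

t=0: π = [0.2500, 0.3750, 0.3750], E[r] = 0.6250, γ^t·E[r] = 0.625000, running G = 0.625000
t=1: π = [0.2500, 0.3594, 0.3906], E[r] = 0.6719, γ^t·E[r] = 0.470313, running G = 1.095313
t=2: π = [0.2500, 0.3574, 0.3926], E[r] = 0.6777, γ^t·E[r] = 0.332090, running G = 1.427402
t=3: π = [0.2500, 0.3572, 0.3928], E[r] = 0.6785, γ^t·E[r] = 0.232714, running G = 1.660116
t=4: π = [0.2500, 0.3571, 0.3929], E[r] = 0.6786, γ^t·E[r] = 0.162922, running G = 1.823038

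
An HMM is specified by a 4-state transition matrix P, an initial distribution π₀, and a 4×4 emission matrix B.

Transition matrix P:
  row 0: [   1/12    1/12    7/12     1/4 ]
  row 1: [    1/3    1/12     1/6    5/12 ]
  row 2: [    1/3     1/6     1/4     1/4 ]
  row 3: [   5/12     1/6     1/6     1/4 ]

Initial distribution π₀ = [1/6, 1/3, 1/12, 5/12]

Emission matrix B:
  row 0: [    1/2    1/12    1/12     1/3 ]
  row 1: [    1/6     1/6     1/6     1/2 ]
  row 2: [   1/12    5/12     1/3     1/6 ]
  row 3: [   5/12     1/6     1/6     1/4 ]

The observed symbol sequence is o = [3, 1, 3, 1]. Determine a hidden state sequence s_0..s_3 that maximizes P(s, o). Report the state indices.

path = [1, 3, 0, 2]

t=0: δ = [5.556e-02, 1.667e-01, 1.389e-02, 1.042e-01]  (obs o_0=3)
t=1: δ = [4.630e-03, 2.894e-03, 1.350e-02, 1.157e-02]  ψ = [1, 3, 0, 1]  (obs o_1=1)
t=2: δ = [1.608e-03, 1.125e-03, 5.626e-04, 8.439e-04]  ψ = [3, 2, 2, 2]  (obs o_2=3)
t=3: δ = [3.126e-05, 2.344e-05, 3.907e-04, 7.814e-05]  ψ = [1, 3, 0, 1]  (obs o_3=1)
backtrack: best end state = 2; path = [1, 3, 0, 2]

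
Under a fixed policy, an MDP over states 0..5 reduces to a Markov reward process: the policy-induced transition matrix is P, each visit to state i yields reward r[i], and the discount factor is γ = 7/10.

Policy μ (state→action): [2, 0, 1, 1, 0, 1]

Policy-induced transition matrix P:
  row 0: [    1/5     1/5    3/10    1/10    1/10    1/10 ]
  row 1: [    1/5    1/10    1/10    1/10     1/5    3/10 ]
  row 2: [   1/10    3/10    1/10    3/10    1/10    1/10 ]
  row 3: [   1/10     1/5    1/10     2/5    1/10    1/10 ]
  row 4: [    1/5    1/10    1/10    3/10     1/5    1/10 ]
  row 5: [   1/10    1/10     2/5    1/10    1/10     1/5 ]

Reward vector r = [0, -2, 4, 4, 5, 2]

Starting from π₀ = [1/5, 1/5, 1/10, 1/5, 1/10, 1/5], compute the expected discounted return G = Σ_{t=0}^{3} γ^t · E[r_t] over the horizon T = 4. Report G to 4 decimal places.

t=0: π = [0.2000, 0.2000, 0.1000, 0.2000, 0.1000, 0.2000], E[r] = 1.7000, γ^t·E[r] = 1.700000, running G = 1.700000
t=1: π = [0.1500, 0.1600, 0.2000, 0.2000, 0.1300, 0.1600], E[r] = 2.2500, γ^t·E[r] = 1.575000, running G = 3.275000
t=2: π = [0.1440, 0.1750, 0.1780, 0.2260, 0.1290, 0.1480], E[r] = 2.2070, γ^t·E[r] = 1.081430, running G = 4.356430
t=3: π = [0.1448, 0.1726, 0.1732, 0.2292, 0.1304, 0.1498], E[r] = 2.2160, γ^t·E[r] = 0.760088, running G = 5.116518

G = 5.1165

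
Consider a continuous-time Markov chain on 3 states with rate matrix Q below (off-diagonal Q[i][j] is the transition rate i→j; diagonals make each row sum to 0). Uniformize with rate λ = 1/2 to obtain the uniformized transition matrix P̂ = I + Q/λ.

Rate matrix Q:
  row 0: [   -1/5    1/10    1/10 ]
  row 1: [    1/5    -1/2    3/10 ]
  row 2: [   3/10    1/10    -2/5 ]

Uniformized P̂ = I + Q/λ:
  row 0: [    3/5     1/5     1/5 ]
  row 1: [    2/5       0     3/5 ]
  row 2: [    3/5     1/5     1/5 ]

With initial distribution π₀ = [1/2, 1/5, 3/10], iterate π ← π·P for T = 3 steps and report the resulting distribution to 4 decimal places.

π = [0.5664, 0.1664, 0.2672]

t=0: π = [0.5000, 0.2000, 0.3000]
t=1: π = [0.5600, 0.1600, 0.2800]
t=2: π = [0.5680, 0.1680, 0.2640]
t=3: π = [0.5664, 0.1664, 0.2672]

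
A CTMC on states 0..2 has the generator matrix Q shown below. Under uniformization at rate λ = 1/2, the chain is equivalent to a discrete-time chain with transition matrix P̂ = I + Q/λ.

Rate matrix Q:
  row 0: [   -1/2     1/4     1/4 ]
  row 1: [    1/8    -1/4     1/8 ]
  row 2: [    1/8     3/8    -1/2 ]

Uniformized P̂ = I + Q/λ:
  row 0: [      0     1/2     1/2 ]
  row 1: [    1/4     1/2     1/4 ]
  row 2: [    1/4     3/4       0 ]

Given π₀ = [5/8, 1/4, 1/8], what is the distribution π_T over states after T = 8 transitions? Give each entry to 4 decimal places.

t=0: π = [0.6250, 0.2500, 0.1250]
t=1: π = [0.0938, 0.5313, 0.3750]
t=2: π = [0.2266, 0.5938, 0.1797]
t=3: π = [0.1934, 0.5449, 0.2617]
t=4: π = [0.2017, 0.5654, 0.2329]
t=5: π = [0.1996, 0.5582, 0.2422]
t=6: π = [0.2001, 0.5605, 0.2393]
t=7: π = [0.2000, 0.5598, 0.2402]
t=8: π = [0.2000, 0.5600, 0.2399]

π = [0.2000, 0.5600, 0.2399]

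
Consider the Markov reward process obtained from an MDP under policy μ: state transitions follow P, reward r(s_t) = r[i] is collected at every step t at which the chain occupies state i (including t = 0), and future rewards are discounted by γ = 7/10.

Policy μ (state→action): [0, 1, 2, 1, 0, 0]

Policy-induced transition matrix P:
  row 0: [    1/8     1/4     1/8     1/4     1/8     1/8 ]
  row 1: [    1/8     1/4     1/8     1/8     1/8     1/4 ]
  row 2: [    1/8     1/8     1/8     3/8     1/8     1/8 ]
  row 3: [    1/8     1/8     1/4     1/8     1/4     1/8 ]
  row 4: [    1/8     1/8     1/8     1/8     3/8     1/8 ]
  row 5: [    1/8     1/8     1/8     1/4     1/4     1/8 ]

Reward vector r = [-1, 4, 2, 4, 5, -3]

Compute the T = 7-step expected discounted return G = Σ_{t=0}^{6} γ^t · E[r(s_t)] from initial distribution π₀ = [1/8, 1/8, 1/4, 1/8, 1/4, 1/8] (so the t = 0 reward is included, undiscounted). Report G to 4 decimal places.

G = 6.9831

t=0: π = [0.1250, 0.1250, 0.2500, 0.1250, 0.2500, 0.1250], E[r] = 2.2500, γ^t·E[r] = 2.250000, running G = 2.250000
t=1: π = [0.1250, 0.1563, 0.1406, 0.2188, 0.2188, 0.1406], E[r] = 2.3281, γ^t·E[r] = 1.629688, running G = 3.879688
t=2: π = [0.1250, 0.1602, 0.1523, 0.1934, 0.2246, 0.1445], E[r] = 2.2832, γ^t·E[r] = 1.118770, running G = 4.998457
t=3: π = [0.1250, 0.1606, 0.1492, 0.1968, 0.2234, 0.1450], E[r] = 2.2849, γ^t·E[r] = 0.783725, running G = 5.782182
t=4: π = [0.1250, 0.1607, 0.1496, 0.1960, 0.2236, 0.1451], E[r] = 2.2838, γ^t·E[r] = 0.548344, running G = 6.330526
t=5: π = [0.1250, 0.1607, 0.1495, 0.1962, 0.2235, 0.1451], E[r] = 2.2839, γ^t·E[r] = 0.383856, running G = 6.714381
t=6: π = [0.1250, 0.1607, 0.1495, 0.1961, 0.2235, 0.1451], E[r] = 2.2839, γ^t·E[r] = 0.268696, running G = 6.983077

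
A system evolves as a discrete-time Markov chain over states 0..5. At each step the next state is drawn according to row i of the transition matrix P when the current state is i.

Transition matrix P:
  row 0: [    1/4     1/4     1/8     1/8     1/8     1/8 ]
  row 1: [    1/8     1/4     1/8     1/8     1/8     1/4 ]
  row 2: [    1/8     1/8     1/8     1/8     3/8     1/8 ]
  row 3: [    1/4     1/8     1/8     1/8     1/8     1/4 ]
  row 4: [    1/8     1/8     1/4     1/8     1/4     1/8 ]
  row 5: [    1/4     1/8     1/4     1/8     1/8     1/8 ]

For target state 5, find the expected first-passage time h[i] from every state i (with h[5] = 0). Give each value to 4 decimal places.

h = [6.0711, 5.3123, 6.1976, 5.4071, 6.1976, 0.0000]

First-step conditioning: h[5] = 0; for i ≠ 5, h[i] = 1 + Σ_k P[i][k]·h[k].
  h[0] = 1 + 1/4·h[0] + 1/4·h[1] + 1/8·h[2] + 1/8·h[3] + 1/8·h[4]
  h[1] = 1 + 1/8·h[0] + 1/4·h[1] + 1/8·h[2] + 1/8·h[3] + 1/8·h[4]
  h[2] = 1 + 1/8·h[0] + 1/8·h[1] + 1/8·h[2] + 1/8·h[3] + 3/8·h[4]
  h[3] = 1 + 1/4·h[0] + 1/8·h[1] + 1/8·h[2] + 1/8·h[3] + 1/8·h[4]
  h[4] = 1 + 1/8·h[0] + 1/8·h[1] + 1/4·h[2] + 1/8·h[3] + 1/4·h[4]
Solving the 5×5 linear system over states ≠ 5 gives exactly h = [1536/253, 1344/253, 1568/253, 1368/253, 1568/253, 0] (h[5] = 0 is the target).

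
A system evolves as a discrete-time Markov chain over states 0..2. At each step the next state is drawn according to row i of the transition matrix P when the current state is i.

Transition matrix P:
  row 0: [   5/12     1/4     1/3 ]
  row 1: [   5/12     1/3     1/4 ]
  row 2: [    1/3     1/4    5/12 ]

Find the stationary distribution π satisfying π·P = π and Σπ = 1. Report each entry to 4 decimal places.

Balance equations π_j = Σ_i π_i·P[i][j]:
  π_0 = 5/12·π_0 + 5/12·π_1 + 1/3·π_2
  π_1 = 1/4·π_0 + 1/3·π_1 + 1/4·π_2
  normalize: π_0 + π_1 + π_2 = 1
Solving the linear system gives exactly π = [47/121, 3/11, 41/121].

π = [0.3884, 0.2727, 0.3388]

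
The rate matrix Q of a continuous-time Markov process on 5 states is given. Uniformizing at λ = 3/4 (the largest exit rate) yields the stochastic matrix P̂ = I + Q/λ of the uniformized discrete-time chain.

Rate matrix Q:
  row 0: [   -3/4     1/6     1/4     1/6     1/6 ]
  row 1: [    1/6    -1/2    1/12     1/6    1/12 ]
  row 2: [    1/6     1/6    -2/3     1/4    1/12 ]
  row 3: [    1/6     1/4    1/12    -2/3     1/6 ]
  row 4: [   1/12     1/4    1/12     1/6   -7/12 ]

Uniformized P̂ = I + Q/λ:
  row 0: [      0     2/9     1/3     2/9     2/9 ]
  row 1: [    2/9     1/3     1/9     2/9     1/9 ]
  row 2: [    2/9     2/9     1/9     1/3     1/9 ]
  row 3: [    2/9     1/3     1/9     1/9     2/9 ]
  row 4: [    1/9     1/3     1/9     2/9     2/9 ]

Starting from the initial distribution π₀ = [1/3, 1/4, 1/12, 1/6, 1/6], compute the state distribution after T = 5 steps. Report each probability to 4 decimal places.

π = [0.1661, 0.2984, 0.1481, 0.2147, 0.1726]

t=0: π = [0.3333, 0.2500, 0.0833, 0.1667, 0.1667]
t=1: π = [0.1296, 0.2870, 0.1852, 0.2130, 0.1852]
t=2: π = [0.1728, 0.2984, 0.1399, 0.2191, 0.1698]
t=3: π = [0.1650, 0.2986, 0.1495, 0.2134, 0.1735]
t=4: π = [0.1663, 0.2984, 0.1478, 0.2151, 0.1724]
t=5: π = [0.1661, 0.2984, 0.1481, 0.2147, 0.1726]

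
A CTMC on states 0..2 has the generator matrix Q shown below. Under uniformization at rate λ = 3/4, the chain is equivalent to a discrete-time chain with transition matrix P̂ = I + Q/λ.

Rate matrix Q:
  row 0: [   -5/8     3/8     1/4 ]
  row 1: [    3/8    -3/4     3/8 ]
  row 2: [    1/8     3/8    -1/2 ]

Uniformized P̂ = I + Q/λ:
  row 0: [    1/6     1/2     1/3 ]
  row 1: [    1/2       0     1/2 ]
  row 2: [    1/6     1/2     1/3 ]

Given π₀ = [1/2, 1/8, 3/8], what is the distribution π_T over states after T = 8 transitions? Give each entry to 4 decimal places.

π = [0.2783, 0.3325, 0.3892]

t=0: π = [0.5000, 0.1250, 0.3750]
t=1: π = [0.2083, 0.4375, 0.3542]
t=2: π = [0.3125, 0.2813, 0.4063]
t=3: π = [0.2604, 0.3594, 0.3802]
t=4: π = [0.2865, 0.3203, 0.3932]
t=5: π = [0.2734, 0.3398, 0.3867]
t=6: π = [0.2799, 0.3301, 0.3900]
t=7: π = [0.2767, 0.3350, 0.3883]
t=8: π = [0.2783, 0.3325, 0.3892]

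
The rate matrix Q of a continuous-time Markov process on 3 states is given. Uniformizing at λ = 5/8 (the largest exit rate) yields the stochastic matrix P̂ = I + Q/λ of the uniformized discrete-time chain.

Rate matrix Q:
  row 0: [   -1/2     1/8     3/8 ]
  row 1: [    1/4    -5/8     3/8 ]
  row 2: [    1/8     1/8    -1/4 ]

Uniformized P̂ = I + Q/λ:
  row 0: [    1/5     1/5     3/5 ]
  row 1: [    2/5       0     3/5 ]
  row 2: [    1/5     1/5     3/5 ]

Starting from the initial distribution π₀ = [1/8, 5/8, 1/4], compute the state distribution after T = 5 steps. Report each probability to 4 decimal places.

π = [0.2335, 0.1665, 0.6000]

t=0: π = [0.1250, 0.6250, 0.2500]
t=1: π = [0.3250, 0.0750, 0.6000]
t=2: π = [0.2150, 0.1850, 0.6000]
t=3: π = [0.2370, 0.1630, 0.6000]
t=4: π = [0.2326, 0.1674, 0.6000]
t=5: π = [0.2335, 0.1665, 0.6000]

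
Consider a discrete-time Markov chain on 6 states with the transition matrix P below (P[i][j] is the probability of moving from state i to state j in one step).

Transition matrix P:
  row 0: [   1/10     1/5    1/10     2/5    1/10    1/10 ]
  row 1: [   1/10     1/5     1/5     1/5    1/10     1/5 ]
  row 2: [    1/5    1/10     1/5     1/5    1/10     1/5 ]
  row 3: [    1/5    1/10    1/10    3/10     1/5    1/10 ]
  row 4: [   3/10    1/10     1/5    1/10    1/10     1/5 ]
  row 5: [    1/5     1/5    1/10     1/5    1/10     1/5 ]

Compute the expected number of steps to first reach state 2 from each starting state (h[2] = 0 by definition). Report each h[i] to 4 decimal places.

First-step conditioning: h[2] = 0; for i ≠ 2, h[i] = 1 + Σ_k P[i][k]·h[k].
  h[0] = 1 + 1/10·h[0] + 1/5·h[1] + 2/5·h[3] + 1/10·h[4] + 1/10·h[5]
  h[1] = 1 + 1/10·h[0] + 1/5·h[1] + 1/5·h[3] + 1/10·h[4] + 1/5·h[5]
  h[3] = 1 + 1/5·h[0] + 1/10·h[1] + 3/10·h[3] + 1/5·h[4] + 1/10·h[5]
  h[4] = 1 + 3/10·h[0] + 1/10·h[1] + 1/10·h[3] + 1/10·h[4] + 1/5·h[5]
  h[5] = 1 + 1/5·h[0] + 1/5·h[1] + 1/5·h[3] + 1/10·h[4] + 1/5·h[5]
Solving the 5×5 linear system over states ≠ 2 gives exactly h = [49850/6417, 44855/6417, 0, 49895/6417, 45350/6417, 49840/6417] (h[2] = 0 is the target).

h = [7.7684, 6.9900, 0.0000, 7.7754, 7.0672, 7.7669]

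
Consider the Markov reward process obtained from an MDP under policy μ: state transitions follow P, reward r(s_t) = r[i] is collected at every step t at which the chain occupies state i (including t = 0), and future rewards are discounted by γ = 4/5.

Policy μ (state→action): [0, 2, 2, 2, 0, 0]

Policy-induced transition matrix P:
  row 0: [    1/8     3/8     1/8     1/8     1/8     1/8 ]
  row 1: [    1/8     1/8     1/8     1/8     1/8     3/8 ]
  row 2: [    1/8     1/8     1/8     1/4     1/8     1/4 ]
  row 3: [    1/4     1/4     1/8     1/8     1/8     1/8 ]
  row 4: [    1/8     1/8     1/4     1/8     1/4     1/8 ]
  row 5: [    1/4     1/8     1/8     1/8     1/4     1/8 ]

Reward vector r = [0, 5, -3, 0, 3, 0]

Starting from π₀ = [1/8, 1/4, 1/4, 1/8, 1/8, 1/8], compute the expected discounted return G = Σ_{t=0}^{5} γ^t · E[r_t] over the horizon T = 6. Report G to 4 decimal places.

G = 3.4836

t=0: π = [0.1250, 0.2500, 0.2500, 0.1250, 0.1250, 0.1250], E[r] = 0.8750, γ^t·E[r] = 0.875000, running G = 0.875000
t=1: π = [0.1563, 0.1719, 0.1406, 0.1563, 0.1563, 0.2188], E[r] = 0.9063, γ^t·E[r] = 0.725000, running G = 1.600000
t=2: π = [0.1719, 0.1836, 0.1445, 0.1426, 0.1719, 0.1855], E[r] = 1.0000, γ^t·E[r] = 0.640000, running G = 2.240000
t=3: π = [0.1660, 0.1858, 0.1465, 0.1431, 0.1697, 0.1890], E[r] = 0.9985, γ^t·E[r] = 0.511250, running G = 2.751250
t=4: π = [0.1665, 0.1844, 0.1462, 0.1433, 0.1698, 0.1898], E[r] = 0.9928, γ^t·E[r] = 0.406650, running G = 3.157900
t=5: π = [0.1666, 0.1845, 0.1462, 0.1433, 0.1699, 0.1894], E[r] = 0.9939, γ^t·E[r] = 0.325668, running G = 3.483568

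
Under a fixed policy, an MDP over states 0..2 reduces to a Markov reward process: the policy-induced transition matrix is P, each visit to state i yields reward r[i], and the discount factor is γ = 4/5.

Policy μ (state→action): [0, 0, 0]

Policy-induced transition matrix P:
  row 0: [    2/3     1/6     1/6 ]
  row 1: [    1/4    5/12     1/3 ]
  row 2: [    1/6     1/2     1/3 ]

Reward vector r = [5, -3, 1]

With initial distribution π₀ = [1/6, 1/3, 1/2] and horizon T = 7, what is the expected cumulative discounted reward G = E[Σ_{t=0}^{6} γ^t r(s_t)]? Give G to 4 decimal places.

t=0: π = [0.1667, 0.3333, 0.5000], E[r] = 0.3333, γ^t·E[r] = 0.333333, running G = 0.333333
t=1: π = [0.2778, 0.4167, 0.3056], E[r] = 0.4444, γ^t·E[r] = 0.355556, running G = 0.688889
t=2: π = [0.3403, 0.3727, 0.2870], E[r] = 0.8704, γ^t·E[r] = 0.557037, running G = 1.245926
t=3: π = [0.3679, 0.3555, 0.2766], E[r] = 1.0494, γ^t·E[r] = 0.537284, running G = 1.783210
t=4: π = [0.3802, 0.3478, 0.2720], E[r] = 1.1299, γ^t·E[r] = 0.462802, running G = 2.246012
t=5: π = [0.3858, 0.3443, 0.2700], E[r] = 1.1659, γ^t·E[r] = 0.382048, running G = 2.628059
t=6: π = [0.3882, 0.3427, 0.2690], E[r] = 1.1820, γ^t·E[r] = 0.309867, running G = 2.937926

G = 2.9379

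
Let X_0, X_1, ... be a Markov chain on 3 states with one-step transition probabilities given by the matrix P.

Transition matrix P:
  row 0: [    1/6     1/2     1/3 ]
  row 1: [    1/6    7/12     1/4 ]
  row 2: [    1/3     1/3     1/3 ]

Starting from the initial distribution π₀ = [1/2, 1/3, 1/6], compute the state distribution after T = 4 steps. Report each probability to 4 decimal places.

t=0: π = [0.5000, 0.3333, 0.1667]
t=1: π = [0.1944, 0.5000, 0.3056]
t=2: π = [0.2176, 0.4907, 0.2917]
t=3: π = [0.2153, 0.4923, 0.2924]
t=4: π = [0.2154, 0.4923, 0.2923]

π = [0.2154, 0.4923, 0.2923]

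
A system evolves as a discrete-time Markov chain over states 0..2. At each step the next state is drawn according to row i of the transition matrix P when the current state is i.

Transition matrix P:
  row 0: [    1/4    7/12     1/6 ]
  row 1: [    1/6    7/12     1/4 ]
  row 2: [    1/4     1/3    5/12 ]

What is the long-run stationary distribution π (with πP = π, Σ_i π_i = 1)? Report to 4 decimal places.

Balance equations π_j = Σ_i π_i·P[i][j]:
  π_0 = 1/4·π_0 + 1/6·π_1 + 1/4·π_2
  π_1 = 7/12·π_0 + 7/12·π_1 + 1/3·π_2
  normalize: π_0 + π_1 + π_2 = 1
Solving the linear system gives exactly π = [23/111, 19/37, 31/111].

π = [0.2072, 0.5135, 0.2793]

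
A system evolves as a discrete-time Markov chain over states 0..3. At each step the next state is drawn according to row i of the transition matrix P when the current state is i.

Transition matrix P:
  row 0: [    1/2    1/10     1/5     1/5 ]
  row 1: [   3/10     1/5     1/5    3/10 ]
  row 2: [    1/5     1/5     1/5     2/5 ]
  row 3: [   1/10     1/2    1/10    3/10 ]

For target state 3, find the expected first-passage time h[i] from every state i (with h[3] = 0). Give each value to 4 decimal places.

h = [3.9474, 3.5088, 3.1140, 0.0000]

First-step conditioning: h[3] = 0; for i ≠ 3, h[i] = 1 + Σ_k P[i][k]·h[k].
  h[0] = 1 + 1/2·h[0] + 1/10·h[1] + 1/5·h[2]
  h[1] = 1 + 3/10·h[0] + 1/5·h[1] + 1/5·h[2]
  h[2] = 1 + 1/5·h[0] + 1/5·h[1] + 1/5·h[2]
Solving the 3×3 linear system over states ≠ 3 gives exactly h = [75/19, 200/57, 355/114, 0] (h[3] = 0 is the target).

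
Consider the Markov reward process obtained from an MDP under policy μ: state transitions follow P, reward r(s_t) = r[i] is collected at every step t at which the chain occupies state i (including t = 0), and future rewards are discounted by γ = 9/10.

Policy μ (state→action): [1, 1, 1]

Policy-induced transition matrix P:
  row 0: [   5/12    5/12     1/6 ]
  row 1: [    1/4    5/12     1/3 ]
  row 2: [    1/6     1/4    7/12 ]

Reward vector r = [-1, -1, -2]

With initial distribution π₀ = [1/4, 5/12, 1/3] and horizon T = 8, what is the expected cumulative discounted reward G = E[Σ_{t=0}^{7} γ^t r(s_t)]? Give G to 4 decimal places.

t=0: π = [0.2500, 0.4167, 0.3333], E[r] = -1.3333, γ^t·E[r] = -1.333333, running G = -1.333333
t=1: π = [0.2639, 0.3611, 0.3750], E[r] = -1.3750, γ^t·E[r] = -1.237500, running G = -2.570833
t=2: π = [0.2627, 0.3542, 0.3831], E[r] = -1.3831, γ^t·E[r] = -1.120313, running G = -3.691146
t=3: π = [0.2619, 0.3528, 0.3853], E[r] = -1.3853, γ^t·E[r] = -1.009898, running G = -4.701044
t=4: π = [0.2615, 0.3524, 0.3860], E[r] = -1.3860, γ^t·E[r] = -0.909367, running G = -5.610412
t=5: π = [0.2614, 0.3523, 0.3862], E[r] = -1.3862, γ^t·E[r] = -0.818566, running G = -6.428978
t=6: π = [0.2614, 0.3523, 0.3863], E[r] = -1.3863, γ^t·E[r] = -0.736750, running G = -7.165728
t=7: π = [0.2614, 0.3523, 0.3864], E[r] = -1.3864, γ^t·E[r] = -0.663087, running G = -7.828816

G = -7.8288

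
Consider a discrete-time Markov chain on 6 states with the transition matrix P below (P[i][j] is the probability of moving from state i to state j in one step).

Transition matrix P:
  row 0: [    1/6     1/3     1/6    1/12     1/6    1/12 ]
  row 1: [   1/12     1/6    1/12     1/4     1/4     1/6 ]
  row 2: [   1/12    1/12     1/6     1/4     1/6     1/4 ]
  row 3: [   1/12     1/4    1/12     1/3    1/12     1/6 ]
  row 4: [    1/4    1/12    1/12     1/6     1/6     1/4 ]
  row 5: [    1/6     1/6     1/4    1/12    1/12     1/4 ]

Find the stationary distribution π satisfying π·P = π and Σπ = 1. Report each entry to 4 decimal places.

π = [0.1358, 0.1819, 0.1388, 0.1989, 0.1489, 0.1956]

Balance equations π_j = Σ_i π_i·P[i][j]:
  π_0 = 1/6·π_0 + 1/12·π_1 + 1/12·π_2 + 1/12·π_3 + 1/4·π_4 + 1/6·π_5
  π_1 = 1/3·π_0 + 1/6·π_1 + 1/12·π_2 + 1/4·π_3 + 1/12·π_4 + 1/6·π_5
  π_2 = 1/6·π_0 + 1/12·π_1 + 1/6·π_2 + 1/12·π_3 + 1/12·π_4 + 1/4·π_5
  π_3 = 1/12·π_0 + 1/4·π_1 + 1/4·π_2 + 1/3·π_3 + 1/6·π_4 + 1/12·π_5
  π_4 = 1/6·π_0 + 1/4·π_1 + 1/6·π_2 + 1/12·π_3 + 1/6·π_4 + 1/12·π_5
  normalize: π_0 + π_1 + π_2 + π_3 + π_4 + π_5 = 1
Solving the linear system gives exactly π = [25796/189991, 34558/189991, 26375/189991, 37795/189991, 28298/189991, 37169/189991].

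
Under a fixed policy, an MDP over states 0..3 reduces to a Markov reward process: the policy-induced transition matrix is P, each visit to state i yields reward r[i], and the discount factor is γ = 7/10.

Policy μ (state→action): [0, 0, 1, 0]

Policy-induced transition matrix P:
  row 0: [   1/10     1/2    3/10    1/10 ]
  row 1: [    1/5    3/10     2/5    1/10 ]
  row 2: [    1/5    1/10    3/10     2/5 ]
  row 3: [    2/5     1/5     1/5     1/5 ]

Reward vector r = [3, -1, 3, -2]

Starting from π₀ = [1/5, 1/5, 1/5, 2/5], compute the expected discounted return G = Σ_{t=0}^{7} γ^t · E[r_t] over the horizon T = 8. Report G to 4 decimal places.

t=0: π = [0.2000, 0.2000, 0.2000, 0.4000], E[r] = 0.2000, γ^t·E[r] = 0.200000, running G = 0.200000
t=1: π = [0.2600, 0.2600, 0.2800, 0.2000], E[r] = 0.9600, γ^t·E[r] = 0.672000, running G = 0.872000
t=2: π = [0.2140, 0.2760, 0.3060, 0.2040], E[r] = 0.8760, γ^t·E[r] = 0.429240, running G = 1.301240
t=3: π = [0.2194, 0.2612, 0.3072, 0.2122], E[r] = 0.8942, γ^t·E[r] = 0.306711, running G = 1.607951
t=4: π = [0.2205, 0.2612, 0.3049, 0.2134], E[r] = 0.8882, γ^t·E[r] = 0.213262, running G = 1.821212
t=5: π = [0.2206, 0.2618, 0.3048, 0.2128], E[r] = 0.8888, γ^t·E[r] = 0.149386, running G = 1.970598
t=6: π = [0.2205, 0.2619, 0.3049, 0.2127], E[r] = 0.8889, γ^t·E[r] = 0.104575, running G = 2.075173
t=7: π = [0.2205, 0.2618, 0.3049, 0.2127], E[r] = 0.8889, γ^t·E[r] = 0.073205, running G = 2.148378

G = 2.1484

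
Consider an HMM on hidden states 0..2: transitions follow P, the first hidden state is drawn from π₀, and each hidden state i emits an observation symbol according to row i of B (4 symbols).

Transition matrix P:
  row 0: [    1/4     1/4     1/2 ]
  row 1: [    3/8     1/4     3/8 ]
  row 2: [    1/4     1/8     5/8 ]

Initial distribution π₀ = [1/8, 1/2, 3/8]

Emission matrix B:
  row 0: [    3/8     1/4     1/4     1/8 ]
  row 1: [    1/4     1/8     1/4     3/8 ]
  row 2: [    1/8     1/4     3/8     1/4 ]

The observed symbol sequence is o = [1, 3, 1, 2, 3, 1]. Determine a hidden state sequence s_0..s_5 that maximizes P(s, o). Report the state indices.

path = [2, 2, 2, 2, 2, 2]

t=0: δ = [3.125e-02, 6.250e-02, 9.375e-02]  (obs o_0=1)
t=1: δ = [2.930e-03, 5.859e-03, 1.465e-02]  ψ = [1, 1, 2]  (obs o_1=3)
t=2: δ = [9.155e-04, 2.289e-04, 2.289e-03]  ψ = [2, 2, 2]  (obs o_2=1)
t=3: δ = [1.431e-04, 7.153e-05, 5.364e-04]  ψ = [2, 2, 2]  (obs o_3=2)
t=4: δ = [1.676e-05, 2.515e-05, 8.382e-05]  ψ = [2, 2, 2]  (obs o_4=3)
t=5: δ = [5.239e-06, 1.310e-06, 1.310e-05]  ψ = [2, 2, 2]  (obs o_5=1)
backtrack: best end state = 2; path = [2, 2, 2, 2, 2, 2]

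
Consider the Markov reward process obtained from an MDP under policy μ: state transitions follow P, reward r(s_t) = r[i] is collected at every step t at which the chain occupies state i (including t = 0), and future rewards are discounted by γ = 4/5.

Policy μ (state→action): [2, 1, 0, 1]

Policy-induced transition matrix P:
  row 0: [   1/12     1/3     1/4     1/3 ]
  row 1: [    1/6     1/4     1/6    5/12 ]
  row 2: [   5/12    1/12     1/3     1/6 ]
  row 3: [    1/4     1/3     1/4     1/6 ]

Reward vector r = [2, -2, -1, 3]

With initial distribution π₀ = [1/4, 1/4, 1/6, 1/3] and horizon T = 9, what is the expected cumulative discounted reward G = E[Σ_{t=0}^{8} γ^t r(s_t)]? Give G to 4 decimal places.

t=0: π = [0.2500, 0.2500, 0.1667, 0.3333], E[r] = 0.8333, γ^t·E[r] = 0.833333, running G = 0.833333
t=1: π = [0.2153, 0.2708, 0.2431, 0.2708], E[r] = 0.4583, γ^t·E[r] = 0.366667, running G = 1.200000
t=2: π = [0.2321, 0.2500, 0.2477, 0.2703], E[r] = 0.5272, γ^t·E[r] = 0.337407, running G = 1.537407
t=3: π = [0.2318, 0.2506, 0.2498, 0.2678], E[r] = 0.5161, γ^t·E[r] = 0.264247, running G = 1.801654
t=4: π = [0.2321, 0.2500, 0.2499, 0.2679], E[r] = 0.5181, γ^t·E[r] = 0.212227, running G = 2.013881
t=5: π = [0.2321, 0.2500, 0.2500, 0.2679], E[r] = 0.5178, γ^t·E[r] = 0.169675, running G = 2.183556
t=6: π = [0.2321, 0.2500, 0.2500, 0.2679], E[r] = 0.5179, γ^t·E[r] = 0.135755, running G = 2.319311
t=7: π = [0.2321, 0.2500, 0.2500, 0.2679], E[r] = 0.5179, γ^t·E[r] = 0.108602, running G = 2.427914
t=8: π = [0.2321, 0.2500, 0.2500, 0.2679], E[r] = 0.5179, γ^t·E[r] = 0.086882, running G = 2.514796

G = 2.5148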